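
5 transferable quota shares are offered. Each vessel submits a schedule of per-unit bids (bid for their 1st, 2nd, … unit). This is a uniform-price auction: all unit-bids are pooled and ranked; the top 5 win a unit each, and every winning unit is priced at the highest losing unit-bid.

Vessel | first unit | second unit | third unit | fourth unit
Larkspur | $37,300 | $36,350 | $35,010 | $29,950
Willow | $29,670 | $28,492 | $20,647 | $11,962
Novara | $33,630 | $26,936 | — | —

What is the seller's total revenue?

All unit-bids, highest first — top 5: 37,300 (Larkspur-1), 36,350 (Larkspur-2), 35,010 (Larkspur-3), 33,630 (Novara-1), 29,950 (Larkspur-4)
The (k+1)-th unit-bid is $29,670.
Allocation: Larkspur 4, Novara 1. Every unit priced at $29,670.
Revenue = 5 × 29,670 = $148,350.

Total revenue: $148,350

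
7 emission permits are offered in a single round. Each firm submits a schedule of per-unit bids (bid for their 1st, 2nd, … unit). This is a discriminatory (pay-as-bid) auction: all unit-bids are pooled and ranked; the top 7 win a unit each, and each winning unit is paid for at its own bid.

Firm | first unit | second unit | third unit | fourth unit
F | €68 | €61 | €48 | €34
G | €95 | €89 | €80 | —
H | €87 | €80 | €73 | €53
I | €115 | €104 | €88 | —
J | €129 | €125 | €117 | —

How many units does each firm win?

Pooled unit-bids ranked (top 7): 129 (J-1), 125 (J-2), 117 (J-3), 115 (I-1), 104 (I-2), 95 (G-1), 89 (G-2)
Next rejected bid: €88 (not a price — pay-as-bid).
Allocation: G 2, I 2, J 3.

G 2, I 2, J 3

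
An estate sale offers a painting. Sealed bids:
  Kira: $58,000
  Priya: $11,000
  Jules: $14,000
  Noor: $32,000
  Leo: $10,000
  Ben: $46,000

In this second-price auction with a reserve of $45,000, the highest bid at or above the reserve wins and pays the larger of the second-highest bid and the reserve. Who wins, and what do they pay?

Second-price auction with a reserve of $45,000: the highest bid at or above the reserve wins and pays the larger of the second-highest bid and the reserve.
Sorting bids: 58,000 (Kira) > 46,000 (Ben) > 32,000 (Noor) > 14,000 (Jules) > 11,000 (Priya) > 10,000 (Leo)
Highest eligible bid: Kira at $58,000.
Second-highest bid $46,000 exceeds the reserve $45,000 → payment $46,000.

Kira pays $46,000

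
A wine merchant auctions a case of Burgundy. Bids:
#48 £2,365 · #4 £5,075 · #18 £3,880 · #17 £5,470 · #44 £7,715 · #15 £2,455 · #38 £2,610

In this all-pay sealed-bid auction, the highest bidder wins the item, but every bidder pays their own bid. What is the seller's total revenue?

Total revenue: £29,570

Rule: the highest bidder wins the item, but every bidder pays their own bid.
Sorting bids: 7,715 (#44) > 5,470 (#17) > 5,075 (#4) > 3,880 (#18) > 2,610 (#38) > 2,455 (#15) > …
Every bidder forfeits their bid regardless of winning.
Revenue = 2,365 + 5,075 + 3,880 + 5,470 + 7,715 + 2,455 + 2,610 = £29,570.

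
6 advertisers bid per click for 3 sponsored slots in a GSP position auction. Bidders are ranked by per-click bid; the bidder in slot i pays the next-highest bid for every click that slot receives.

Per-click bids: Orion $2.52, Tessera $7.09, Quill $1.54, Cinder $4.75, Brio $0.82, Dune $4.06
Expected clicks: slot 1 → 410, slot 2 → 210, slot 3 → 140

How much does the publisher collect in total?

Total revenue: $3152.90

Per-click bids in order: $7.09 (Tessera) > $4.75 (Cinder) > $4.06 (Dune) > $2.52 (Orion) > …
Slot 1: Tessera pays $4.75 × 410 = $1947.50
Slot 2: Cinder pays $4.06 × 210 = $852.60
Slot 3: Dune pays $2.52 × 140 = $352.80
Total = $3152.90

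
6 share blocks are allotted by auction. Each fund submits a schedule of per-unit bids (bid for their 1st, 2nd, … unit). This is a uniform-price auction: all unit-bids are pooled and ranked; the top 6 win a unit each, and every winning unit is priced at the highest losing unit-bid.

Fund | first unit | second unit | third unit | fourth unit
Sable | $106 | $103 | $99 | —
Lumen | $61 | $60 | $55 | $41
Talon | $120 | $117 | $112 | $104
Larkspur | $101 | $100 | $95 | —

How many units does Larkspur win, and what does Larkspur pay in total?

Larkspur: 0 units, pays $0

Pooled unit-bids ranked (top 6): 120 (Talon-1), 117 (Talon-2), 112 (Talon-3), 106 (Sable-1), 104 (Talon-4), 103 (Sable-2)
Highest rejected unit-bid = $101.
Larkspur wins 0 unit(s) at $101 each.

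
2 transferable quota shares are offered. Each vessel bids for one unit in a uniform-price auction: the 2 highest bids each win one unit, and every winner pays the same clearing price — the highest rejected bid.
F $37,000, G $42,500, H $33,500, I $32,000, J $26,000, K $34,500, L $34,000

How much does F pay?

F pays $34,500

Bids ranked high→low: 42,500 (G), 37,000 (F), 34,500 (K), 34,000 (L), …
Top 2: G, F.
First losing bid is K's $34,500, which sets the uniform price.
F wins → pays $34,500.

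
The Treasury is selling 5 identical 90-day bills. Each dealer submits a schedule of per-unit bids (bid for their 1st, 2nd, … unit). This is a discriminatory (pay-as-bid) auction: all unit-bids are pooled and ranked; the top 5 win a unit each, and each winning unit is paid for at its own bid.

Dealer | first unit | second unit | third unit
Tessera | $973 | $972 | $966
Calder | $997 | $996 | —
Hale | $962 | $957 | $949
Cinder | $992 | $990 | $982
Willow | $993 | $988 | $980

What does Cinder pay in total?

All unit-bids, highest first — top 5: 997 (Calder-1), 996 (Calder-2), 993 (Willow-1), 992 (Cinder-1), 990 (Cinder-2)
Next rejected bid: $988 (not a price — pay-as-bid).
Cinder's winning unit-bids: 992 + 990 = $1,982.

Cinder pays $1,982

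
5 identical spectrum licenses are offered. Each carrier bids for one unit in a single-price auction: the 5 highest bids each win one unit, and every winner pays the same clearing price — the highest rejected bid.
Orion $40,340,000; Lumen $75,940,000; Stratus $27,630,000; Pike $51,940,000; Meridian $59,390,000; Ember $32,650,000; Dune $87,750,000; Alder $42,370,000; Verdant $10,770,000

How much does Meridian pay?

Meridian pays $40,340,000

Ordering the bids: 87,750,000 (Dune), 75,940,000 (Lumen), 59,390,000 (Meridian), 51,940,000 (Pike), 42,370,000 (Alder), 40,340,000 (Orion), 32,650,000 (Ember), …
The 5 highest are Dune, Lumen, Meridian, Pike, Alder.
First losing bid is Orion's $40,340,000, which sets the uniform price.
Meridian wins → pays $40,340,000.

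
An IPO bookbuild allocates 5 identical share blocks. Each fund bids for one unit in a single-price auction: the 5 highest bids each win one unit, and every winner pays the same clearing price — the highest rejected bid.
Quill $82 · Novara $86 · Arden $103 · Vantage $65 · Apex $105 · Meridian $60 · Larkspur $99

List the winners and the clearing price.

Apex, Arden, Larkspur, Novara, Quill; each pays $65

Ordering the bids: 105 (Apex), 103 (Arden), 99 (Larkspur), 86 (Novara), 82 (Quill), 65 (Vantage), 60 (Meridian)
Winners (5 units): Apex, Arden, Larkspur, Novara, Quill.
First losing bid is Vantage's $65, which sets the uniform price.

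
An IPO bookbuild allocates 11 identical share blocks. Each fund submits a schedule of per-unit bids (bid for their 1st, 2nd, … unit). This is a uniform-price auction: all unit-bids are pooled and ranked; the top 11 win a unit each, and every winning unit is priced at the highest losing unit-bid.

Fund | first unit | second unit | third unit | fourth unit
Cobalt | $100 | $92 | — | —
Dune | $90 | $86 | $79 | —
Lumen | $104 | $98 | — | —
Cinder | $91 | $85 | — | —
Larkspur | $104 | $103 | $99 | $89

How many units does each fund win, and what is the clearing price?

Cinder 1, Cobalt 2, Dune 2, Larkspur 4, Lumen 2; clearing price $85

Pooled unit-bids ranked (top 11): 104 (Lumen-1), 104 (Larkspur-1), 103 (Larkspur-2), 100 (Cobalt-1), 99 (Larkspur-3), 98 (Lumen-2), 92 (Cobalt-2), 91 (Cinder-1), 90 (Dune-1), 89 (Larkspur-4), 86 (Dune-2)
First bid not allocated: $85.
Allocation: Cinder 1, Cobalt 2, Dune 2, Larkspur 4, Lumen 2.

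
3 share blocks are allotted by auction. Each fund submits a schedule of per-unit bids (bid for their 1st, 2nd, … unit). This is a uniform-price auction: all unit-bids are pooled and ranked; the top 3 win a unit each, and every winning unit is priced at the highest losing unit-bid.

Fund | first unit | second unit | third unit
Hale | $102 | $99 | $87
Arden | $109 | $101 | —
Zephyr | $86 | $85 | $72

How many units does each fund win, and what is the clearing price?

Pooled unit-bids ranked (top 3): 109 (Arden-1), 102 (Hale-1), 101 (Arden-2)
The (k+1)-th unit-bid is $99.
Allocation: Arden 2, Hale 1.

Arden 2, Hale 1; clearing price $99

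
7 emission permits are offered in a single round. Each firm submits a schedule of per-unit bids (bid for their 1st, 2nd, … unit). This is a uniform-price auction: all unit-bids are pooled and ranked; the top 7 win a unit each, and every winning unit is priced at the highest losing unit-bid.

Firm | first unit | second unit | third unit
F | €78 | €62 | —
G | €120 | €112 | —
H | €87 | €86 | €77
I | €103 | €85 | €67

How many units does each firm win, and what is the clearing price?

Merging the schedules and taking the best 7: 120 (G-1), 112 (G-2), 103 (I-1), 87 (H-1), 86 (H-2), 85 (I-2), 78 (F-1)
Highest rejected unit-bid = €77.
Allocation: F 1, G 2, H 2, I 2.

F 1, G 2, H 2, I 2; clearing price €77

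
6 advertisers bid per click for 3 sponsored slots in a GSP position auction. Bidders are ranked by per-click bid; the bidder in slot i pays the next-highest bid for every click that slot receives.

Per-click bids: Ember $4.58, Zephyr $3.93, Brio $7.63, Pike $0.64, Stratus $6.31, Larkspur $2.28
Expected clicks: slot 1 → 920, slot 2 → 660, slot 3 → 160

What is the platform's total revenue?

Total revenue: $9456.80

Ranked by bid: $7.63 (Brio) > $6.31 (Stratus) > $4.58 (Ember) > $3.93 (Zephyr) > …
Slot 1: Brio pays $6.31 × 920 = $5805.20
Slot 2: Stratus pays $4.58 × 660 = $3022.80
Slot 3: Ember pays $3.93 × 160 = $628.80
Total = $9456.80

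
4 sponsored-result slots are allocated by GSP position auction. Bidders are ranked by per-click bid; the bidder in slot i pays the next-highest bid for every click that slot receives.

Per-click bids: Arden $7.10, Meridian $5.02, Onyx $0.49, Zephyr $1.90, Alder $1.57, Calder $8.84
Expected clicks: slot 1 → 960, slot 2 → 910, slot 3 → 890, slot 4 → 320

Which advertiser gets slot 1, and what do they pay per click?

Sorting advertisers: $8.84 (Calder) > $7.10 (Arden) > $5.02 (Meridian) > $1.90 (Zephyr) > $1.57 (Alder) > …
Slot 1 goes to the first-ranked bidder, Calder, who pays the next bid down: $7.10/click.

Calder; $7.10 per click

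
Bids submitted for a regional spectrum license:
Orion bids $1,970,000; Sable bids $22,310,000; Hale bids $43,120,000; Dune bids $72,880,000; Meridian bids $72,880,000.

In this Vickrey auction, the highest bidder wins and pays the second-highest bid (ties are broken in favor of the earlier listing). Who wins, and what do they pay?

Rule: the highest bidder wins and pays the second-highest bid.
Sorting bids: 72,880,000 (Dune) > 72,880,000 (Meridian) > 43,120,000 (Hale) > 22,310,000 (Sable) > 1,970,000 (Orion)
Dune and Meridian tie at $72,880,000; tie-break gives it to Dune.
Dune is highest; pays the second-highest bid, $72,880,000.

Dune pays $72,880,000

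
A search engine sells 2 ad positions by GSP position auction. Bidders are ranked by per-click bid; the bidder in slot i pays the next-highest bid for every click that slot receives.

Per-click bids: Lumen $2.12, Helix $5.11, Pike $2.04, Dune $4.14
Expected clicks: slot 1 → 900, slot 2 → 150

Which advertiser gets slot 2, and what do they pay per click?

Dune; $2.12 per click

Sorting advertisers: $5.11 (Helix) > $4.14 (Dune) > $2.12 (Lumen) > …
Slot 2 goes to the second-ranked bidder, Dune, who pays the next bid down: $2.12/click.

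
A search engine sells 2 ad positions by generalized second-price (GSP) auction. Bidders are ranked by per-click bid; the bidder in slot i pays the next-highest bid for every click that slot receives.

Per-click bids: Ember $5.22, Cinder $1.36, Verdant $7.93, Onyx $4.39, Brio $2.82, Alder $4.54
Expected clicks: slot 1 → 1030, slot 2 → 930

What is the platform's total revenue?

Total revenue: $9598.80

Ranked by bid: $7.93 (Verdant) > $5.22 (Ember) > $4.54 (Alder) > …
Slot 1: Verdant pays $5.22 × 1030 = $5376.60
Slot 2: Ember pays $4.54 × 930 = $4222.20
Total = $9598.80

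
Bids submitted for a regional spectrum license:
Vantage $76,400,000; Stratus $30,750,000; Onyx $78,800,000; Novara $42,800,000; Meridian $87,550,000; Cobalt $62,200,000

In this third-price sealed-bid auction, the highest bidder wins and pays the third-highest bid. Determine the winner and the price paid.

Sorting bids: 87,550,000 (Meridian) > 78,800,000 (Onyx) > 76,400,000 (Vantage) > 62,200,000 (Cobalt) > 42,800,000 (Novara) > 30,750,000 (Stratus)
Meridian is highest; pays the third-highest bid, $76,400,000.

Meridian pays $76,400,000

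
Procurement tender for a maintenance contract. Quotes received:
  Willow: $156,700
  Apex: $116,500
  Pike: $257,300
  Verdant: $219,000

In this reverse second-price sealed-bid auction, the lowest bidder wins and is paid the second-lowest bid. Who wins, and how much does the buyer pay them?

Apex is paid $156,700

Sorting bids: 116,500 (Apex) < 156,700 (Willow) < 219,000 (Verdant) < 257,300 (Pike)
Second-price: Apex is paid Willow's bid of $156,700.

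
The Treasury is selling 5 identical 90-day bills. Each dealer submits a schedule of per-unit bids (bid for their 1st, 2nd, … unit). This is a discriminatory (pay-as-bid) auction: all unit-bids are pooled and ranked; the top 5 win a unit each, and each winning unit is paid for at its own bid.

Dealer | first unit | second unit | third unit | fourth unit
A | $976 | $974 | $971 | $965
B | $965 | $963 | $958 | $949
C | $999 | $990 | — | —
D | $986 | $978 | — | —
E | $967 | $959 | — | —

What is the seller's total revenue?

All unit-bids, highest first — top 5: 999 (C-1), 990 (C-2), 986 (D-1), 978 (D-2), 976 (A-1)
Next rejected bid: $974 (not a price — pay-as-bid).
Each winning unit pays its own bid.
Revenue = 999 + 990 + 986 + 978 + 976 = $4,929.

Total revenue: $4,929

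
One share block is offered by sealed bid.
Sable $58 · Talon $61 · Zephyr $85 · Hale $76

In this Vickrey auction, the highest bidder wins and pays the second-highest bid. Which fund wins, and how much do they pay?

Zephyr pays $76

Sorting bids: 85 (Zephyr) > 76 (Hale) > 61 (Talon) > 58 (Sable)
Zephyr wins with the highest bid; price is set by the runner-up at $76.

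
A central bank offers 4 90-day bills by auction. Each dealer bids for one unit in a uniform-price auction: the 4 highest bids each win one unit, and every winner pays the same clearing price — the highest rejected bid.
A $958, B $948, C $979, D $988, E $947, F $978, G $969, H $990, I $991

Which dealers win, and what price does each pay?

I, H, D, C; each pays $978

Sorting: 991 (I), 990 (H), 988 (D), 979 (C), 978 (F), 969 (G), …
The 4 highest are I, H, D, C.
Clearing price = highest rejected bid = $978.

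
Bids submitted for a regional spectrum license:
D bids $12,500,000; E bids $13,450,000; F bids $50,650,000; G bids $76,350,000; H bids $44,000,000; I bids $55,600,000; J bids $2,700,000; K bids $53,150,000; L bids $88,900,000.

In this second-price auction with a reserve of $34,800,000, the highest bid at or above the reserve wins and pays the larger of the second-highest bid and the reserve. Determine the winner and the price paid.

L pays $76,350,000

Bids in order: 88,900,000 (L) > 76,350,000 (G) > 55,600,000 (I) > 53,150,000 (K) > 50,650,000 (F) > 44,000,000 (H) > …
Highest eligible bid: L at $88,900,000.
max(second-highest $76,350,000, reserve $34,800,000) = $76,350,000; the reserve does not bind.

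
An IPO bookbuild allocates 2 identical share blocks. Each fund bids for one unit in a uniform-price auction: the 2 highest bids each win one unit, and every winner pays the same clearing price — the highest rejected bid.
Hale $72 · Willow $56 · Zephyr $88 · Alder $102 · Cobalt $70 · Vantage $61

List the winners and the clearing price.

Alder, Zephyr; each pays $72

Sorting: 102 (Alder), 88 (Zephyr), 72 (Hale), 70 (Cobalt), …
Top 2: Alder, Zephyr.
Clearing price = highest rejected bid = $72.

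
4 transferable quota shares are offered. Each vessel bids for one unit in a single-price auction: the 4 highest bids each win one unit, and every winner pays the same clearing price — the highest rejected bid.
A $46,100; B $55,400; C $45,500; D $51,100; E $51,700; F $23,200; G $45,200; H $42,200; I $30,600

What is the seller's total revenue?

Total revenue: $182,000

Sorting: 55,400 (B), 51,700 (E), 51,100 (D), 46,100 (A), 45,500 (C), 45,200 (G), …
The 4 highest are B, E, D, A.
Clearing price = highest rejected bid = $45,500.
Total revenue = 4 × $45,500 = $182,000.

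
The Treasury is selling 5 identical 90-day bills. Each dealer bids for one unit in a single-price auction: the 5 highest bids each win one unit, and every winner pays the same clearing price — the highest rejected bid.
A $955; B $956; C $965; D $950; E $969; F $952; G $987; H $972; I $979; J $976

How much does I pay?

Sorting: 987 (G), 979 (I), 976 (J), 972 (H), 969 (E), 965 (C), 956 (B), …
The 5 highest are G, I, J, H, E.
Highest unsuccessful bid: $965 → clearing price.
I wins → pays $965.

I pays $965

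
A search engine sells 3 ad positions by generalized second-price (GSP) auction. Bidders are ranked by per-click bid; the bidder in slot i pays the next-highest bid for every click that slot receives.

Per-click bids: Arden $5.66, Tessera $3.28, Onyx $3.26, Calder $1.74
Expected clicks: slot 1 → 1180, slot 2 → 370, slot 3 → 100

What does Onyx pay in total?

Per-click bids in order: $5.66 (Arden) > $3.28 (Tessera) > $3.26 (Onyx) > $1.74 (Calder)
Onyx holds slot 3 → pays next bid $1.74 × 100 clicks = $174.00.

Onyx pays $174.00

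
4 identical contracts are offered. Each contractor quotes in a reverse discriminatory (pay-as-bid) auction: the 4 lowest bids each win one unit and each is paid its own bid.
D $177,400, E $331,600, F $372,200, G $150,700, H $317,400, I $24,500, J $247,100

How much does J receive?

J is paid $247,100

Ordering the bids: 24,500 (I), 150,700 (G), 177,400 (D), 247,100 (J), 317,400 (H), 331,600 (E), …
The 4 lowest are I, G, D, J.
J wins → own bid $247,100.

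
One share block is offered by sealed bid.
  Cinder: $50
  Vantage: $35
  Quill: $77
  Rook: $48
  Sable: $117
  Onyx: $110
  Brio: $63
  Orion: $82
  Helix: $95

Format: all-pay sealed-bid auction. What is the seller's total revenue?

Bids in order: 117 (Sable) > 110 (Onyx) > 95 (Helix) > 82 (Orion) > 77 (Quill) > 63 (Brio) > …
Every bidder forfeits their bid regardless of winning.
Revenue = 50 + 35 + 77 + 48 + 117 + 110 + 63 + 82 + 95 = $677.

Total revenue: $677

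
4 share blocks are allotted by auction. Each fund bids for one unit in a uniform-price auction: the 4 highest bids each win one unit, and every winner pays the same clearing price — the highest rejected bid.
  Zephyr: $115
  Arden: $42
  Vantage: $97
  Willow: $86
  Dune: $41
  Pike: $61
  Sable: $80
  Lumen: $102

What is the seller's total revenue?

Bids ranked high→low: 115 (Zephyr), 102 (Lumen), 97 (Vantage), 86 (Willow), 80 (Sable), 61 (Pike), …
Winners (4 units): Zephyr, Lumen, Vantage, Willow.
First losing bid is Sable's $80, which sets the uniform price.
Total revenue = 4 × $80 = $320.

Total revenue: $320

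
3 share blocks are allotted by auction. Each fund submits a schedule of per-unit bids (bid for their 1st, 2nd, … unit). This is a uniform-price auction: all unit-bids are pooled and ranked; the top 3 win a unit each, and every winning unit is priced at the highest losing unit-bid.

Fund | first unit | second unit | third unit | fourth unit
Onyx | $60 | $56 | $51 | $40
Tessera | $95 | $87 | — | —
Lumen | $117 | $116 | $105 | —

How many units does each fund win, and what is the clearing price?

Lumen 3; clearing price $95

Merging the schedules and taking the best 3: 117 (Lumen-1), 116 (Lumen-2), 105 (Lumen-3)
First bid not allocated: $95.
Allocation: Lumen 3.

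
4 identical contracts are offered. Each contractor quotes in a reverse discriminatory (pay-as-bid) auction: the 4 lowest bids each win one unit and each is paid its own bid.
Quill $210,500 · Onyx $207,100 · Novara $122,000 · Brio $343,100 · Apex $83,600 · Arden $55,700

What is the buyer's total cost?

Total cost: $468,400

Bids ranked low→high: 55,700 (Arden), 83,600 (Apex), 122,000 (Novara), 207,100 (Onyx), 210,500 (Quill), 343,100 (Brio)
The 4 lowest are Arden, Apex, Novara, Onyx.
Total cost = 55,700 + 83,600 + 122,000 + 207,100 = $468,400.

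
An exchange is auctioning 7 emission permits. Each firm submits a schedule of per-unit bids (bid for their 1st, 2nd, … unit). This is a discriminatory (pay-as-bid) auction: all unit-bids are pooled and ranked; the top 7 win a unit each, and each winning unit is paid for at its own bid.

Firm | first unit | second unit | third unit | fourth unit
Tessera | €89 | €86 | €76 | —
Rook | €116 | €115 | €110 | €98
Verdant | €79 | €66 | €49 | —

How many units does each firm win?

Rook 4, Tessera 2, Verdant 1

Merging the schedules and taking the best 7: 116 (Rook-1), 115 (Rook-2), 110 (Rook-3), 98 (Rook-4), 89 (Tessera-1), 86 (Tessera-2), 79 (Verdant-1)
Next rejected bid: €76 (not a price — pay-as-bid).
Allocation: Rook 4, Tessera 2, Verdant 1.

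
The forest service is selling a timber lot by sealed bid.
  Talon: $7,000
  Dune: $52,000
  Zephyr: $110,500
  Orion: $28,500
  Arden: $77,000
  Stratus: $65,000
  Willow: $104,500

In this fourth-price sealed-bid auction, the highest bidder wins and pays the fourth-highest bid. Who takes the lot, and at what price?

Bids in order: 110,500 (Zephyr) > 104,500 (Willow) > 77,000 (Arden) > 65,000 (Stratus) > 52,000 (Dune) > 28,500 (Orion) > …
Zephyr wins; payment is bid #4 in the ranking = $65,000.

Zephyr pays $65,000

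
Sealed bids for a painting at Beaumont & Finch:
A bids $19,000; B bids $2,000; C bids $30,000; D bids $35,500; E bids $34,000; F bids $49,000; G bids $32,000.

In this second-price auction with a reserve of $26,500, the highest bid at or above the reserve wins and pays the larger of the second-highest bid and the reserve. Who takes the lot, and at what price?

Sorting bids: 49,000 (F) > 35,500 (D) > 34,000 (E) > 32,000 (G) > 30,000 (C) > 19,000 (A) > …
Highest eligible bid: F at $49,000.
Second-highest bid $35,500 exceeds the reserve $26,500 → payment $35,500.

F pays $35,500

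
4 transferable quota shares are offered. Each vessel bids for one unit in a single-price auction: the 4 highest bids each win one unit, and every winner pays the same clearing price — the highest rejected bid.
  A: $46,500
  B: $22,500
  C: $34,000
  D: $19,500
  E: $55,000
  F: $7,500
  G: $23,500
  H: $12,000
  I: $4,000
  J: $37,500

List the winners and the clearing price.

E, A, J, C; each pays $23,500

Sorting: 55,000 (E), 46,500 (A), 37,500 (J), 34,000 (C), 23,500 (G), 22,500 (B), …
The 4 highest are E, A, J, C.
Highest unsuccessful bid: $23,500 → clearing price.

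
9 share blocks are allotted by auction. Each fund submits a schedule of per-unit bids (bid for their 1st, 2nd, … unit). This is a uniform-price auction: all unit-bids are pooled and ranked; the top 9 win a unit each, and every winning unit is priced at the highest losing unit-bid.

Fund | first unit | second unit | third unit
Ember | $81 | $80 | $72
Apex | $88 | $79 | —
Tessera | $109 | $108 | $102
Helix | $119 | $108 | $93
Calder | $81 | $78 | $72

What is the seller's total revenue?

Total revenue: $720

Merging the schedules and taking the best 9: 119 (Helix-1), 109 (Tessera-1), 108 (Tessera-2), 108 (Helix-2), 102 (Tessera-3), 93 (Helix-3), 88 (Apex-1), 81 (Ember-1), 81 (Calder-1)
Highest rejected unit-bid = $80.
Allocation: Apex 1, Calder 1, Ember 1, Helix 3, Tessera 3. Every unit priced at $80.
Revenue = 9 × 80 = $720.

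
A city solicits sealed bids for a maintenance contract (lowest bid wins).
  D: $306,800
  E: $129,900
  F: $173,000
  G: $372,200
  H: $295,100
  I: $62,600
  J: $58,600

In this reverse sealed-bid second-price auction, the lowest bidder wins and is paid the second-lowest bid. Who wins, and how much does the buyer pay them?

Bids in order: 58,600 (J) < 62,600 (I) < 129,900 (E) < 173,000 (F) < 295,100 (H) < 306,800 (D) < …
J is lowest; is paid the second-lowest bid, $62,600.

J is paid $62,600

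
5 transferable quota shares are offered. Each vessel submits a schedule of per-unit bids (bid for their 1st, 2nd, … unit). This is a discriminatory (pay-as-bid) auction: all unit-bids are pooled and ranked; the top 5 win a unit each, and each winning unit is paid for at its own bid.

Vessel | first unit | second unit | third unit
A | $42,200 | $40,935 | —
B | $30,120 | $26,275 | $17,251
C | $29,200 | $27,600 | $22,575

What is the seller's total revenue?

Total revenue: $170,055

Merging the schedules and taking the best 5: 42,200 (A-1), 40,935 (A-2), 30,120 (B-1), 29,200 (C-1), 27,600 (C-2)
Next rejected bid: $26,275 (not a price — pay-as-bid).
Each winning unit pays its own bid.
Revenue = 42,200 + 40,935 + 30,120 + 29,200 + 27,600 = $170,055.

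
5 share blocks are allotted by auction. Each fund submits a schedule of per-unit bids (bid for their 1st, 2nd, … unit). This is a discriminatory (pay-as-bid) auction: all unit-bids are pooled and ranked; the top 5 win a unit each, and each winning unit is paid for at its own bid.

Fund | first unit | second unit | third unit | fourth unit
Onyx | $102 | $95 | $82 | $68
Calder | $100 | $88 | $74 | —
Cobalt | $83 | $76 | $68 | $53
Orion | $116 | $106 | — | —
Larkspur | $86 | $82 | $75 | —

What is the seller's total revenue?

Total revenue: $519

Merging the schedules and taking the best 5: 116 (Orion-1), 106 (Orion-2), 102 (Onyx-1), 100 (Calder-1), 95 (Onyx-2)
Next rejected bid: $88 (not a price — pay-as-bid).
Each winning unit pays its own bid.
Revenue = 116 + 106 + 102 + 100 + 95 = $519.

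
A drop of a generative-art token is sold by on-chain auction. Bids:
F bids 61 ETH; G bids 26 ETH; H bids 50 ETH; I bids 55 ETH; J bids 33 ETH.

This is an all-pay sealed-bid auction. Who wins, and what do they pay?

Sorting bids: 61 (F) > 55 (I) > 50 (H) > 33 (J) > 26 (G)
F is highest and takes the item; every bidder forfeits their bid.

F pays 61 ETH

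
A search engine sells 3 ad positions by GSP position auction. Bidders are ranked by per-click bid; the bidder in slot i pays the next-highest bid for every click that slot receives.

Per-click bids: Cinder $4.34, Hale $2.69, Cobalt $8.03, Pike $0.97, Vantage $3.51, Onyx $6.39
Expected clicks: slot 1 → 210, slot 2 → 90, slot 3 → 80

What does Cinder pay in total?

Ranked by bid: $8.03 (Cobalt) > $6.39 (Onyx) > $4.34 (Cinder) > $3.51 (Vantage) > …
Cinder holds slot 3 → pays next bid $3.51 × 80 clicks = $280.80.

Cinder pays $280.80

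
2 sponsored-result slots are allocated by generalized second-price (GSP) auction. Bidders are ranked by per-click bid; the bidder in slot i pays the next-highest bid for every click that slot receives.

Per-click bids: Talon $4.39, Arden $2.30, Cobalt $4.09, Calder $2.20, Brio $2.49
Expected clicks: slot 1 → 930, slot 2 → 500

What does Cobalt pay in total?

Cobalt pays $1245.00

Ranked by bid: $4.39 (Talon) > $4.09 (Cobalt) > $2.49 (Brio) > …
Cobalt holds slot 2 → pays next bid $2.49 × 500 clicks = $1245.00.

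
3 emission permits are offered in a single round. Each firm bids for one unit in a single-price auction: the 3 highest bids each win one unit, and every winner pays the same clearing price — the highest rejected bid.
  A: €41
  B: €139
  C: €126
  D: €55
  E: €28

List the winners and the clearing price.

Ordering the bids: 139 (B), 126 (C), 55 (D), 41 (A), 28 (E)
Top 3: B, C, D.
Clearing price = highest rejected bid = €41.

B, C, D; each pays €41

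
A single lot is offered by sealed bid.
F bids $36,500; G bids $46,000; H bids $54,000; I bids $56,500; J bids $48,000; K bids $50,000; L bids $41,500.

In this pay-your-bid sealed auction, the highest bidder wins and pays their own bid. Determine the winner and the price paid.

Rule: the highest bidder wins and pays their own bid.
Bids ranked: 56,500 (I) > 54,000 (H) > 50,000 (K) > 48,000 (J) > 46,000 (G) > 41,500 (L) > …
First-price: I pays what they bid, $56,500.

I pays $56,500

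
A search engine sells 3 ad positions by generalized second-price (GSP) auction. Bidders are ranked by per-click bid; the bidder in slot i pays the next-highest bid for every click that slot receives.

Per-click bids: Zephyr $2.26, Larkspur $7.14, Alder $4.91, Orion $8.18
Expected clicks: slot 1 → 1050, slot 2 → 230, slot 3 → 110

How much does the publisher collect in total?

Total revenue: $8874.90

Per-click bids in order: $8.18 (Orion) > $7.14 (Larkspur) > $4.91 (Alder) > $2.26 (Zephyr)
Slot 1: Orion pays $7.14 × 1050 = $7497.00
Slot 2: Larkspur pays $4.91 × 230 = $1129.30
Slot 3: Alder pays $2.26 × 110 = $248.60
Total = $8874.90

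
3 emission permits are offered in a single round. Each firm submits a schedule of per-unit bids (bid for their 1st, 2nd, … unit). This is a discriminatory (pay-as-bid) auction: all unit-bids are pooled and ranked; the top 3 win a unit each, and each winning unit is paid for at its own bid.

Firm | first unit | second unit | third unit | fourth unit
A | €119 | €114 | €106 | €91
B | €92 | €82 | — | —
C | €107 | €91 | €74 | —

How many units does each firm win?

Pooled unit-bids ranked (top 3): 119 (A-1), 114 (A-2), 107 (C-1)
Next rejected bid: €106 (not a price — pay-as-bid).
Allocation: A 2, C 1.

A 2, C 1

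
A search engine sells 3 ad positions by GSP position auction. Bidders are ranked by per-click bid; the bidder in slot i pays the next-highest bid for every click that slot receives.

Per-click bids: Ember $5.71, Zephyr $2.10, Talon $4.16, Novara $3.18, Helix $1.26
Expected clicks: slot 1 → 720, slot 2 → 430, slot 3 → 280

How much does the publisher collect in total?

Sorting advertisers: $5.71 (Ember) > $4.16 (Talon) > $3.18 (Novara) > $2.10 (Zephyr) > …
Slot 1: Ember pays $4.16 × 720 = $2995.20
Slot 2: Talon pays $3.18 × 430 = $1367.40
Slot 3: Novara pays $2.10 × 280 = $588.00
Total = $4950.60

Total revenue: $4950.60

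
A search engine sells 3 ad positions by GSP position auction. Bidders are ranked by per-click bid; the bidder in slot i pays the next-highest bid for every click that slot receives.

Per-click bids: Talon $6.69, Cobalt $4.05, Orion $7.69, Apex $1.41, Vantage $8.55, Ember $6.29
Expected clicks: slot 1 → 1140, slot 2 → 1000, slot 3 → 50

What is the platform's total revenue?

Sorting advertisers: $8.55 (Vantage) > $7.69 (Orion) > $6.69 (Talon) > $6.29 (Ember) > …
Slot 1: Vantage pays $7.69 × 1140 = $8766.60
Slot 2: Orion pays $6.69 × 1000 = $6690.00
Slot 3: Talon pays $6.29 × 50 = $314.50
Total = $15771.10

Total revenue: $15771.10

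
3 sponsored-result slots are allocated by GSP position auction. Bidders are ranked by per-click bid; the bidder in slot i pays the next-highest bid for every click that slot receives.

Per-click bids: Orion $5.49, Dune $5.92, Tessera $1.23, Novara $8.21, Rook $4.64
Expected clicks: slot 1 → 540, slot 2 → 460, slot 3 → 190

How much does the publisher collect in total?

Ranked by bid: $8.21 (Novara) > $5.92 (Dune) > $5.49 (Orion) > $4.64 (Rook) > …
Slot 1: Novara pays $5.92 × 540 = $3196.80
Slot 2: Dune pays $5.49 × 460 = $2525.40
Slot 3: Orion pays $4.64 × 190 = $881.60
Total = $6603.80

Total revenue: $6603.80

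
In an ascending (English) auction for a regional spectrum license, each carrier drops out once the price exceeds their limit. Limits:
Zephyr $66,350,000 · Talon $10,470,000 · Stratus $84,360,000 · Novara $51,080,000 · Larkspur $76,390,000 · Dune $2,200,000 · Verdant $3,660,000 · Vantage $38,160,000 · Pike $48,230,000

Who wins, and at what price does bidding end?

Stratus wins at $76,390,000

Limits ranked: 84,360,000 (Stratus) > 76,390,000 (Larkspur) > 66,350,000 (Zephyr) > 51,080,000 (Novara) > 48,230,000 (Pike) > 38,160,000 (Vantage) > …
Bidding ends when Larkspur exits at $76,390,000; Stratus takes it.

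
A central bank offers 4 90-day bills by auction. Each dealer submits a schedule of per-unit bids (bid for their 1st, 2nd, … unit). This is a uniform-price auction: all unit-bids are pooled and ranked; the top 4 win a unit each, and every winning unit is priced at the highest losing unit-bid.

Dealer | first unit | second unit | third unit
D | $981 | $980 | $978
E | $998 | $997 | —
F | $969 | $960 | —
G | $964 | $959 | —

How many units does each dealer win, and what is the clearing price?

D 2, E 2; clearing price $978

All unit-bids, highest first — top 4: 998 (E-1), 997 (E-2), 981 (D-1), 980 (D-2)
Highest rejected unit-bid = $978.
Allocation: D 2, E 2.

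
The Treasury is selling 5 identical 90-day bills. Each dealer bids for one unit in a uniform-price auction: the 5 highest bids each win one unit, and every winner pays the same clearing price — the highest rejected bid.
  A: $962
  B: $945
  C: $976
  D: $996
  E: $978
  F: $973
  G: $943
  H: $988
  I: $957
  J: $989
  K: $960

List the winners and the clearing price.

Bids ranked high→low: 996 (D), 989 (J), 988 (H), 978 (E), 976 (C), 973 (F), 962 (A), …
The 5 highest are D, J, H, E, C.
Highest unsuccessful bid: $973 → clearing price.

D, J, H, E, C; each pays $973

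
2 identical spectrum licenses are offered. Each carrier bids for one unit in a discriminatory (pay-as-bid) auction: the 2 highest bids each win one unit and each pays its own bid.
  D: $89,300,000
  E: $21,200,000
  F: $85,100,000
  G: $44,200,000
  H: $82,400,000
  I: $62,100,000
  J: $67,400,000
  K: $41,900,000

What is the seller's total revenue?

Total revenue: $174,400,000

Bids ranked high→low: 89,300,000 (D), 85,100,000 (F), 82,400,000 (H), 67,400,000 (J), …
The 2 highest are D, F.
Total revenue = 89,300,000 + 85,100,000 = $174,400,000.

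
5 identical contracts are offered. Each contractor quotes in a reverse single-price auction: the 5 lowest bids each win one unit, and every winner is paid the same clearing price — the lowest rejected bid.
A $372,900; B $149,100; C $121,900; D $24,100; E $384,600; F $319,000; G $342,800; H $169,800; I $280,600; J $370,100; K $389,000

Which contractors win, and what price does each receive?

D, C, B, H, I; each is paid $319,000

Bids ranked low→high: 24,100 (D), 121,900 (C), 149,100 (B), 169,800 (H), 280,600 (I), 319,000 (F), 342,800 (G), …
The 5 lowest are D, C, B, H, I.
Lowest unsuccessful bid: $319,000 → clearing price.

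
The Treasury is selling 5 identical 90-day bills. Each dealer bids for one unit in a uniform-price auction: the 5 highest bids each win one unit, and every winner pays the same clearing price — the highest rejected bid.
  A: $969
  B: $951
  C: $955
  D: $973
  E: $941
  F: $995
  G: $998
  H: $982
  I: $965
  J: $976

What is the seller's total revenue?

Bids ranked high→low: 998 (G), 995 (F), 982 (H), 976 (J), 973 (D), 969 (A), 965 (I), …
The 5 highest are G, F, H, J, D.
Clearing price = highest rejected bid = $969.
Total revenue = 5 × $969 = $4,845.

Total revenue: $4,845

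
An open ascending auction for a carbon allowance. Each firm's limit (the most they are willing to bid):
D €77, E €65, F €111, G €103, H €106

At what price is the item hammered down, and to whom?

Sorting limits: 111 (F) > 106 (H) > 103 (G) > 77 (D) > 65 (E)
Once the price passes €106, only F is left; the hammer falls at H's limit of €106.

F wins at €106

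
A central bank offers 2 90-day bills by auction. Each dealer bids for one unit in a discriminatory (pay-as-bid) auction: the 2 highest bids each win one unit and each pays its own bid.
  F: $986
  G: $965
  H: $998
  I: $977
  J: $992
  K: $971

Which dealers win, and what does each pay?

Bids ranked high→low: 998 (H), 992 (J), 986 (F), 977 (I), …
The 2 highest are H, J.
Each winner pays its own bid: H $998, J $992.

H $998, J $992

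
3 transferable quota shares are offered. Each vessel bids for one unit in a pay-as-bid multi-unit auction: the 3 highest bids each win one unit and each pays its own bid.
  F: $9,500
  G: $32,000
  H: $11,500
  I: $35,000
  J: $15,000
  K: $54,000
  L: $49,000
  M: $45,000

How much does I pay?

Ordering the bids: 54,000 (K), 49,000 (L), 45,000 (M), 35,000 (I), 32,000 (G), …
The 3 highest are K, L, M.
I does not win → $0.

I pays $0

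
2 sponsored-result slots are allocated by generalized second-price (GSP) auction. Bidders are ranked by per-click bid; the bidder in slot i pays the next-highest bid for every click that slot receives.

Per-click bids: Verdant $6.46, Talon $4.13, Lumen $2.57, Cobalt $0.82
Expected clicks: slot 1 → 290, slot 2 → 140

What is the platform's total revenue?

Ranked by bid: $6.46 (Verdant) > $4.13 (Talon) > $2.57 (Lumen) > …
Slot 1: Verdant pays $4.13 × 290 = $1197.70
Slot 2: Talon pays $2.57 × 140 = $359.80
Total = $1557.50

Total revenue: $1557.50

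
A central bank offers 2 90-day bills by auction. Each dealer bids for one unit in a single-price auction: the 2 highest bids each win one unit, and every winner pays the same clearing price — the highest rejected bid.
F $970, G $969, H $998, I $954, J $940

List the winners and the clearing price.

Bids ranked high→low: 998 (H), 970 (F), 969 (G), 954 (I), …
Winners (2 units): H, F.
First losing bid is G's $969, which sets the uniform price.

H, F; each pays $969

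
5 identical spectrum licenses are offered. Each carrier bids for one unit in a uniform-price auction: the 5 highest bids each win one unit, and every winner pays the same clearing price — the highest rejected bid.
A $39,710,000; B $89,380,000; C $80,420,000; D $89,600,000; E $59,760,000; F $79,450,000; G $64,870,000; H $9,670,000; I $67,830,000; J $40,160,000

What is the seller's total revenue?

Ordering the bids: 89,600,000 (D), 89,380,000 (B), 80,420,000 (C), 79,450,000 (F), 67,830,000 (I), 64,870,000 (G), 59,760,000 (E), …
Winners (5 units): D, B, C, F, I.
Highest unsuccessful bid: $64,870,000 → clearing price.
Total revenue = 5 × $64,870,000 = $324,350,000.

Total revenue: $324,350,000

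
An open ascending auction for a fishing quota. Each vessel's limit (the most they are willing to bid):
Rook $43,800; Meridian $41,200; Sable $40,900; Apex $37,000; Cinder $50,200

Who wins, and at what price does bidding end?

Cinder wins at $43,800

Ascending (English) auction: the price rises until one bidder remains; the winner pays the price at which the last rival dropped out.
Limits in order: 50,200 (Cinder) > 43,800 (Rook) > 41,200 (Meridian) > 40,900 (Sable) > 37,000 (Apex)
Bidding ends when Rook exits at $43,800; Cinder takes it.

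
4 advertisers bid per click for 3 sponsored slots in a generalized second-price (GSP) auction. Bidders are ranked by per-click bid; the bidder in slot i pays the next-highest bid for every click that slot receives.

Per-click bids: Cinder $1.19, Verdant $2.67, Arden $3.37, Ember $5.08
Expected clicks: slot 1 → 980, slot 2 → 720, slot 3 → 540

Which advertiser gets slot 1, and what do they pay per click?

Ember; $3.37 per click

Ranked by bid: $5.08 (Ember) > $3.37 (Arden) > $2.67 (Verdant) > $1.19 (Cinder)
Slot 1 goes to the first-ranked bidder, Ember, who pays the next bid down: $3.37/click.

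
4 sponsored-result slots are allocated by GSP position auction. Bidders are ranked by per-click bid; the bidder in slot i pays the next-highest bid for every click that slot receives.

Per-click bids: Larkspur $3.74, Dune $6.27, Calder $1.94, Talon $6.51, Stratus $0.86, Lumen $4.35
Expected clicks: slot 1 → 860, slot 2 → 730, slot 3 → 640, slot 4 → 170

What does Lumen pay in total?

Per-click bids in order: $6.51 (Talon) > $6.27 (Dune) > $4.35 (Lumen) > $3.74 (Larkspur) > $1.94 (Calder) > …
Lumen holds slot 3 → pays next bid $3.74 × 640 clicks = $2393.60.

Lumen pays $2393.60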